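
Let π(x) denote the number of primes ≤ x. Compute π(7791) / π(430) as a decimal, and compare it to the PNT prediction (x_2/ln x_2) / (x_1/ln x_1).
π(7791)/π(430) = 986/82 ≈ 12.0244;  PNT prediction ≈ 12.2610.

π(430) = 82 and π(7791) = 986, so π(7791)/π(430) ≈ 12.0244. The PNT-predicted ratio is (7791/ln(7791)) / (430/ln(430)) ≈ 12.2610. The two agree to within a few percent, as expected.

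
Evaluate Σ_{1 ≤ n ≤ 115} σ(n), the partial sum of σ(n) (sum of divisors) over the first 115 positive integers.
Σ_{n ≤ 115} σ(n) = 10897

Compute σ(n) for each 1 ≤ n ≤ 115: σ(1) = 1, σ(2) = 3, σ(3) = 4, σ(4) = 7, σ(5) = 6, σ(6) = 12, σ(7) = 8, σ(8) = 15, σ(9) = 13, σ(10) = 18, σ(11) = 12, σ(12) = 28, σ(13) = 14, σ(14) = 24, σ(15) = 24, σ(16) = 31, σ(17) = 18, σ(18) = 39, σ(19) = 20, σ(20) = 42, σ(21) = 32, σ(22) = 36, σ(23) = 24, σ(24) = 60, σ(25) = 31, σ(26) = 42, σ(27) = 40, σ(28) = 56, σ(29) = 30, σ(30) = 72, σ(31) = 32, σ(32) = 63, σ(33) = 48, σ(34) = 54, σ(35) = 48, σ(36) = 91, σ(37) = 38, σ(38) = 60, σ(39) = 56, σ(40) = 90, σ(41) = 42, σ(42) = 96, σ(43) = 44, σ(44) = 84, σ(45) = 78, σ(46) = 72, σ(47) = 48, σ(48) = 124, σ(49) = 57, σ(50) = 93, σ(51) = 72, σ(52) = 98, σ(53) = 54, σ(54) = 120, σ(55) = 72, σ(56) = 120, σ(57) = 80, σ(58) = 90, σ(59) = 60, σ(60) = 168, σ(61) = 62, σ(62) = 96, σ(63) = 104, σ(64) = 127, σ(65) = 84, σ(66) = 144, σ(67) = 68, σ(68) = 126, σ(69) = 96, σ(70) = 144, σ(71) = 72, σ(72) = 195, σ(73) = 74, σ(74) = 114, σ(75) = 124, σ(76) = 140, σ(77) = 96, σ(78) = 168, σ(79) = 80, σ(80) = 186, σ(81) = 121, σ(82) = 126, σ(83) = 84, σ(84) = 224, σ(85) = 108, σ(86) = 132, σ(87) = 120, σ(88) = 180, σ(89) = 90, σ(90) = 234, σ(91) = 112, σ(92) = 168, σ(93) = 128, σ(94) = 144, σ(95) = 120, σ(96) = 252, σ(97) = 98, σ(98) = 171, σ(99) = 156, σ(100) = 217, σ(101) = 102, σ(102) = 216, σ(103) = 104, σ(104) = 210, σ(105) = 192, σ(106) = 162, σ(107) = 108, σ(108) = 280, σ(109) = 110, σ(110) = 216, σ(111) = 152, σ(112) = 248, σ(113) = 114, σ(114) = 240, σ(115) = 144. Summing all 115 values: 10897. (Average order: Σ_{n ≤ x} σ(n) ~ (π²/12) x². For x = 115, (π²/12)·115² ≈ 10877.13.)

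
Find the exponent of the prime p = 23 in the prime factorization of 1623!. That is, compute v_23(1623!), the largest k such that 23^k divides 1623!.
v_23(1623!) = 73

Legendre's formula: v_p(n!) = Σ_{k ≥ 1} ⌊n / p^k⌋. For p = 23, n = 1623, the terms are:
  ⌊1623/23^1⌋ = ⌊1623/23⌋ = 70
  ⌊1623/23^2⌋ = ⌊1623/529⌋ = 3
(the next term ⌊1623/23^3⌋ = 0, terminating the sum). Summing: v_23(1623!) = 70 + 3 = 73.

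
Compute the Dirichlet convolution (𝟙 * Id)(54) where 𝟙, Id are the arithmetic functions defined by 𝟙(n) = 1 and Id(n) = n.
(𝟙 * Id)(54) = 120

Divisors of 54: [1, 2, 3, 6, 9, 18, 27, 54]. For each d | 54:
  d = 1: 𝟙(1) · Id(54/1) = 1 · 54 = 54
  d = 2: 𝟙(2) · Id(54/2) = 1 · 27 = 27
  d = 3: 𝟙(3) · Id(54/3) = 1 · 18 = 18
  d = 6: 𝟙(6) · Id(54/6) = 1 · 9 = 9
  d = 9: 𝟙(9) · Id(54/9) = 1 · 6 = 6
  d = 18: 𝟙(18) · Id(54/18) = 1 · 3 = 3
  d = 27: 𝟙(27) · Id(54/27) = 1 · 2 = 2
  d = 54: 𝟙(54) · Id(54/54) = 1 · 1 = 1
Summing: (𝟙 * Id)(54) = 54 + 27 + 18 + 9 + 6 + 3 + 2 + 1 = 120.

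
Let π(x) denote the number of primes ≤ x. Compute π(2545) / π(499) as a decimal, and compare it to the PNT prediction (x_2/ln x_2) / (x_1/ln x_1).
π(2545)/π(499) = 372/95 ≈ 3.9158;  PNT prediction ≈ 4.0406.

π(499) = 95 and π(2545) = 372, so π(2545)/π(499) ≈ 3.9158. The PNT-predicted ratio is (2545/ln(2545)) / (499/ln(499)) ≈ 4.0406. The two agree to within a few percent, as expected.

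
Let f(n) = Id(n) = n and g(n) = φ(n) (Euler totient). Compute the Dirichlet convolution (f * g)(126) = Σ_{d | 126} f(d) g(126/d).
(Id * φ)(126) = 819

Divisors of 126: [1, 2, 3, 6, 7, 9, 14, 18, 21, 42, 63, 126]. For each d | 126:
  d = 1: Id(1) · φ(126/1) = 1 · 36 = 36
  d = 2: Id(2) · φ(126/2) = 2 · 36 = 72
  d = 3: Id(3) · φ(126/3) = 3 · 12 = 36
  d = 6: Id(6) · φ(126/6) = 6 · 12 = 72
  d = 7: Id(7) · φ(126/7) = 7 · 6 = 42
  d = 9: Id(9) · φ(126/9) = 9 · 6 = 54
  d = 14: Id(14) · φ(126/14) = 14 · 6 = 84
  d = 18: Id(18) · φ(126/18) = 18 · 6 = 108
  d = 21: Id(21) · φ(126/21) = 21 · 2 = 42
  d = 42: Id(42) · φ(126/42) = 42 · 2 = 84
  d = 63: Id(63) · φ(126/63) = 63 · 1 = 63
  d = 126: Id(126) · φ(126/126) = 126 · 1 = 126
Summing: (Id * φ)(126) = 36 + 72 + 36 + 72 + 42 + 54 + 84 + 108 + 42 + 84 + 63 + 126 = 819.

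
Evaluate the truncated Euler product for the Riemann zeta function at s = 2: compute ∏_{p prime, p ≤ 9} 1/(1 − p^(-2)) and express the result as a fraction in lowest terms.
∏ = 1225/768

The primes p ≤ 9 are [2, 3, 5, 7]. For each prime, (1 − 1/p^2)^(-1) = p^2 / (p^2 − 1). The product is (1 − 1/2^2)^(-1), (1 − 1/3^2)^(-1), (1 − 1/5^2)^(-1), (1 − 1/7^2)^(-1) = ∏ p^2 / (p^2 − 1) = 1225/768.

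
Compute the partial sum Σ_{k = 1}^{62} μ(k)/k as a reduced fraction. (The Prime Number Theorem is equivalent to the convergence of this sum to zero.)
Σ μ(k)/k = 1874648830674470878723/117288381359406970983270

Values of μ(k) for 1 ≤ k ≤ 62: μ(1) = 1, μ(2) = -1, μ(3) = -1, μ(5) = -1, μ(6) = 1, μ(7) = -1, μ(10) = 1, μ(11) = -1, μ(13) = -1, μ(14) = 1, μ(15) = 1, μ(17) = -1, μ(19) = -1, μ(21) = 1, μ(22) = 1, μ(23) = -1, μ(26) = 1, μ(29) = -1, μ(30) = -1, μ(31) = -1, μ(33) = 1, μ(34) = 1, μ(35) = 1, μ(37) = -1, μ(38) = 1, μ(39) = 1, μ(41) = -1, μ(42) = -1, μ(43) = -1, μ(46) = 1, μ(47) = -1, μ(51) = 1, μ(53) = -1, μ(55) = 1, μ(57) = 1, μ(58) = 1, μ(59) = -1, μ(61) = -1, μ(62) = 1, with μ = 0 on non-squarefree integers. Summing μ(k)/k for k where μ(k) ≠ 0 gives 1874648830674470878723/117288381359406970983270 ≈ 0.0160. (PNT ⟺ this sum → 0 as n → ∞.)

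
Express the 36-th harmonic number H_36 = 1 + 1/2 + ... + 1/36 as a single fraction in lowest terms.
H_36 = 54801925434709/13127595717600

Direct summation: H_36 = 1 + 1/2 + ... + 1/36. The least common denominator is lcm(1, ..., 36) = 144403552893600; over this denominator the numerator is 144403552893600 + 72201776446800 + 48134517631200 + 36100888223400 + 28880710578720 + 24067258815600 + 20629078984800 + 18050444111700 + 16044839210400 + 14440355289360 + 13127595717600 + 12033629407800 + 11107965607200 + 10314539492400 + 9626903526240 + 9025222055850 + 8494326640800 + 8022419605200 + 7600186994400 + 7220177644680 + 6876359661600 + 6563797858800 + 6278415343200 + 6016814703900 + 5776142115744 + 5553982803600 + 5348279736800 + 5157269746200 + 4979432858400 + 4813451763120 + 4658179125600 + 4512611027925 + 4375865239200 + 4247163320400 + 4125815796960 + 4011209802600 = 602821179781799, so H_36 = 602821179781799/144403552893600; reducing by gcd(602821179781799, 144403552893600) = 11 gives 54801925434709/13127595717600 ≈ 4.17456. (The PNT-adjacent estimate ln(36) + γ ≈ 4.16073 matches within O(1/n).)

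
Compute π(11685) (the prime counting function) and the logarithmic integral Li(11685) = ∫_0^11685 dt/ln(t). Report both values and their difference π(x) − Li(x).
π(11685) = 1402;  Li(11685) ≈ 1427.51;  π(x) − Li(x) ≈ -25.51.

Direct count of primes ≤ 11685 gives π(11685) = 1402. Numerical evaluation of the logarithmic integral gives Li(11685) ≈ 1427.51. The difference π(x) − Li(x) ≈ -25.51 is typically negative for small/moderate x (Li(x) overestimates), though Littlewood's theorem shows this sign changes infinitely often.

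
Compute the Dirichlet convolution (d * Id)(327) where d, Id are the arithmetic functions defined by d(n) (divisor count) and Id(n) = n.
(d * Id)(327) = 555

Divisors of 327: [1, 3, 109, 327]. For each d | 327:
  d = 1: d(1) · Id(327/1) = 1 · 327 = 327
  d = 3: d(3) · Id(327/3) = 2 · 109 = 218
  d = 109: d(109) · Id(327/109) = 2 · 3 = 6
  d = 327: d(327) · Id(327/327) = 4 · 1 = 4
Summing: (d * Id)(327) = 327 + 218 + 6 + 4 = 555.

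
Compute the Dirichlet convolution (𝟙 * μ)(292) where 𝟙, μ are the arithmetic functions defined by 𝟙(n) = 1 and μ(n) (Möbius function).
(𝟙 * μ)(292) = 0

Divisors of 292: [1, 2, 4, 73, 146, 292]. For each d | 292:
  d = 1: 𝟙(1) · μ(292/1) = 1 · 0 = 0
  d = 2: 𝟙(2) · μ(292/2) = 1 · 1 = 1
  d = 4: 𝟙(4) · μ(292/4) = 1 · -1 = -1
  d = 73: 𝟙(73) · μ(292/73) = 1 · 0 = 0
  d = 146: 𝟙(146) · μ(292/146) = 1 · -1 = -1
  d = 292: 𝟙(292) · μ(292/292) = 1 · 1 = 1
Summing: (𝟙 * μ)(292) = 0 + 1 + -1 + 0 + -1 + 1 = 0.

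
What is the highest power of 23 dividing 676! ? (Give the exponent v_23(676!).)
v_23(676!) = 30

Legendre's formula: v_p(n!) = Σ_{k ≥ 1} ⌊n / p^k⌋. For p = 23, n = 676, the terms are:
  ⌊676/23^1⌋ = ⌊676/23⌋ = 29
  ⌊676/23^2⌋ = ⌊676/529⌋ = 1
(the next term ⌊676/23^3⌋ = 0, terminating the sum). Summing: v_23(676!) = 29 + 1 = 30.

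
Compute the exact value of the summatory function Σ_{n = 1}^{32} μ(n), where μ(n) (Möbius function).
Σ_{n ≤ 32} μ(n) = -4

Compute μ(n) for each 1 ≤ n ≤ 32: μ(1) = 1, μ(2) = -1, μ(3) = -1, μ(4) = 0, μ(5) = -1, μ(6) = 1, μ(7) = -1, μ(8) = 0, μ(9) = 0, μ(10) = 1, μ(11) = -1, μ(12) = 0, μ(13) = -1, μ(14) = 1, μ(15) = 1, μ(16) = 0, μ(17) = -1, μ(18) = 0, μ(19) = -1, μ(20) = 0, μ(21) = 1, μ(22) = 1, μ(23) = -1, μ(24) = 0, μ(25) = 0, μ(26) = 1, μ(27) = 0, μ(28) = 0, μ(29) = -1, μ(30) = -1, μ(31) = -1, μ(32) = 0. Summing all 32 values: -4. (Mertens function M(x) = Σ_{n ≤ x} μ(n); on average M(x) should be small (PNT ⟺ M(x) = o(x)).)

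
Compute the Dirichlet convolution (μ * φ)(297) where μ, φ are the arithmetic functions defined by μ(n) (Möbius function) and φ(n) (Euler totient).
(μ * φ)(297) = 108

Divisors of 297: [1, 3, 9, 11, 27, 33, 99, 297]. For each d | 297:
  d = 1: μ(1) · φ(297/1) = 1 · 180 = 180
  d = 3: μ(3) · φ(297/3) = -1 · 60 = -60
  d = 9: μ(9) · φ(297/9) = 0 · 20 = 0
  d = 11: μ(11) · φ(297/11) = -1 · 18 = -18
  d = 27: μ(27) · φ(297/27) = 0 · 10 = 0
  d = 33: μ(33) · φ(297/33) = 1 · 6 = 6
  d = 99: μ(99) · φ(297/99) = 0 · 2 = 0
  d = 297: μ(297) · φ(297/297) = 0 · 1 = 0
Summing: (μ * φ)(297) = 180 + -60 + 0 + -18 + 0 + 6 + 0 + 0 = 108.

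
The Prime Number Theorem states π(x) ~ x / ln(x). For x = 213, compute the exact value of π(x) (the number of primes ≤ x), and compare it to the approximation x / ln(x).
π(213) = 47;  x/ln(x) ≈ 39.73;  relative error ≈ 15.47%.

Directly count primes up to 213: π(213) = 47. The PNT approximation gives 213/ln(213) ≈ 213/5.36129 ≈ 39.73. Relative error (π(x) − x/ln(x)) / π(x) ≈ 15.47%; the approximation is known to undercount slightly (Li(x) is a better estimate).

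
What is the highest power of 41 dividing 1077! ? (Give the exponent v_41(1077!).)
v_41(1077!) = 26

Legendre's formula: v_p(n!) = Σ_{k ≥ 1} ⌊n / p^k⌋. For p = 41, n = 1077, the terms are:
  ⌊1077/41^1⌋ = ⌊1077/41⌋ = 26
(the next term ⌊1077/41^2⌋ = 0, terminating the sum). Summing: v_41(1077!) = 26 = 26.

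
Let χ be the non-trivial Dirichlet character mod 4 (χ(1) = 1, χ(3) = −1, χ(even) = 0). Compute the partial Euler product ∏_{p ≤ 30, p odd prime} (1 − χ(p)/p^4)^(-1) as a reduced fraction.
∏ = 2025743556867464796746949565/2048388086956649527369531392

The odd primes p ≤ 30 are [3, 5, 7, 11, 13, 17, 19, 23, 29]. For each, χ(p) = 1 if p ≡ 1 mod 4, χ(p) = −1 if p ≡ 3 mod 4. Taking (1 − χ(p)/p^4)^(-1) = p^4/(p^4 − χ(p)): (1 − (-1)/3^4)^(-1) · (1 − (1)/5^4)^(-1) · (1 − (-1)/7^4)^(-1) · (1 − (-1)/11^4)^(-1) · (1 − (1)/13^4)^(-1) · (1 − (1)/17^4)^(-1) · (1 − (-1)/19^4)^(-1) · (1 − (-1)/23^4)^(-1) · (1 − (1)/29^4)^(-1) = 2025743556867464796746949565/2048388086956649527369531392.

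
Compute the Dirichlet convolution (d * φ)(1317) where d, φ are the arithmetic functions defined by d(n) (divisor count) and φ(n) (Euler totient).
(d * φ)(1317) = 1760

Divisors of 1317: [1, 3, 439, 1317]. For each d | 1317:
  d = 1: d(1) · φ(1317/1) = 1 · 876 = 876
  d = 3: d(3) · φ(1317/3) = 2 · 438 = 876
  d = 439: d(439) · φ(1317/439) = 2 · 2 = 4
  d = 1317: d(1317) · φ(1317/1317) = 4 · 1 = 4
Summing: (d * φ)(1317) = 876 + 876 + 4 + 4 = 1760.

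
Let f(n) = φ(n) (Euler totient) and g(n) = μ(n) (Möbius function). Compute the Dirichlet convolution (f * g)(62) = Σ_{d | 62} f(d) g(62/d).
(φ * μ)(62) = 0

Divisors of 62: [1, 2, 31, 62]. For each d | 62:
  d = 1: φ(1) · μ(62/1) = 1 · 1 = 1
  d = 2: φ(2) · μ(62/2) = 1 · -1 = -1
  d = 31: φ(31) · μ(62/31) = 30 · -1 = -30
  d = 62: φ(62) · μ(62/62) = 30 · 1 = 30
Summing: (φ * μ)(62) = 1 + -1 + -30 + 30 = 0.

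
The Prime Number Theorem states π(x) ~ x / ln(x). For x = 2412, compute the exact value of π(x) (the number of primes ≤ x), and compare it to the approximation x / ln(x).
π(2412) = 358;  x/ln(x) ≈ 309.70;  relative error ≈ 13.49%.

Directly count primes up to 2412: π(2412) = 358. The PNT approximation gives 2412/ln(2412) ≈ 2412/7.78821 ≈ 309.70. Relative error (π(x) − x/ln(x)) / π(x) ≈ 13.49%; the approximation is known to undercount slightly (Li(x) is a better estimate).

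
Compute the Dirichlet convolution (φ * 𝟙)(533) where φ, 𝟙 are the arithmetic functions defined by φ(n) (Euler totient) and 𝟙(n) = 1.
(φ * 𝟙)(533) = 533

Divisors of 533: [1, 13, 41, 533]. For each d | 533:
  d = 1: φ(1) · 𝟙(533/1) = 1 · 1 = 1
  d = 13: φ(13) · 𝟙(533/13) = 12 · 1 = 12
  d = 41: φ(41) · 𝟙(533/41) = 40 · 1 = 40
  d = 533: φ(533) · 𝟙(533/533) = 480 · 1 = 480
Summing: (φ * 𝟙)(533) = 1 + 12 + 40 + 480 = 533.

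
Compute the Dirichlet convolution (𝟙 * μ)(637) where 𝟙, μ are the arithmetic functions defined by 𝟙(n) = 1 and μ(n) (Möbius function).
(𝟙 * μ)(637) = 0

Divisors of 637: [1, 7, 13, 49, 91, 637]. For each d | 637:
  d = 1: 𝟙(1) · μ(637/1) = 1 · 0 = 0
  d = 7: 𝟙(7) · μ(637/7) = 1 · 1 = 1
  d = 13: 𝟙(13) · μ(637/13) = 1 · 0 = 0
  d = 49: 𝟙(49) · μ(637/49) = 1 · -1 = -1
  d = 91: 𝟙(91) · μ(637/91) = 1 · -1 = -1
  d = 637: 𝟙(637) · μ(637/637) = 1 · 1 = 1
Summing: (𝟙 * μ)(637) = 0 + 1 + 0 + -1 + -1 + 1 = 0.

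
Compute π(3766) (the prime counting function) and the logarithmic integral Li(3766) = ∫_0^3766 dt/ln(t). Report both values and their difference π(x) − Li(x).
π(3766) = 523;  Li(3766) ≈ 537.05;  π(x) − Li(x) ≈ -14.05.

Direct count of primes ≤ 3766 gives π(3766) = 523. Numerical evaluation of the logarithmic integral gives Li(3766) ≈ 537.05. The difference π(x) − Li(x) ≈ -14.05 is typically negative for small/moderate x (Li(x) overestimates), though Littlewood's theorem shows this sign changes infinitely often.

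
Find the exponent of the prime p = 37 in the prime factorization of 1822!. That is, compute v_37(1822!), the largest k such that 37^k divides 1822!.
v_37(1822!) = 50

Legendre's formula: v_p(n!) = Σ_{k ≥ 1} ⌊n / p^k⌋. For p = 37, n = 1822, the terms are:
  ⌊1822/37^1⌋ = ⌊1822/37⌋ = 49
  ⌊1822/37^2⌋ = ⌊1822/1369⌋ = 1
(the next term ⌊1822/37^3⌋ = 0, terminating the sum). Summing: v_37(1822!) = 49 + 1 = 50.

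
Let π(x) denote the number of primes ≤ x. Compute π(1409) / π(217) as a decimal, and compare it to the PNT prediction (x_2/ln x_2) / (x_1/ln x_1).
π(1409)/π(217) = 223/47 ≈ 4.7447;  PNT prediction ≈ 4.8178.

π(217) = 47 and π(1409) = 223, so π(1409)/π(217) ≈ 4.7447. The PNT-predicted ratio is (1409/ln(1409)) / (217/ln(217)) ≈ 4.8178. The two agree to within a few percent, as expected.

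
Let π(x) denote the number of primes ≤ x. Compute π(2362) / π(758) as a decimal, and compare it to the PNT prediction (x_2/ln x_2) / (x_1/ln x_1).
π(2362)/π(758) = 350/134 ≈ 2.6119;  PNT prediction ≈ 2.6601.

π(758) = 134 and π(2362) = 350, so π(2362)/π(758) ≈ 2.6119. The PNT-predicted ratio is (2362/ln(2362)) / (758/ln(758)) ≈ 2.6601. The two agree to within a few percent, as expected.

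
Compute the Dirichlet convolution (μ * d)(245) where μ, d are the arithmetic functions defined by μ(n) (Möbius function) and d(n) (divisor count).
(μ * d)(245) = 1

Divisors of 245: [1, 5, 7, 35, 49, 245]. For each d | 245:
  d = 1: μ(1) · d(245/1) = 1 · 6 = 6
  d = 5: μ(5) · d(245/5) = -1 · 3 = -3
  d = 7: μ(7) · d(245/7) = -1 · 4 = -4
  d = 35: μ(35) · d(245/35) = 1 · 2 = 2
  d = 49: μ(49) · d(245/49) = 0 · 2 = 0
  d = 245: μ(245) · d(245/245) = 0 · 1 = 0
Summing: (μ * d)(245) = 6 + -3 + -4 + 2 + 0 + 0 = 1.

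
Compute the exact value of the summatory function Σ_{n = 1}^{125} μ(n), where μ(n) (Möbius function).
Σ_{n ≤ 125} μ(n) = -1

Compute μ(n) for each 1 ≤ n ≤ 125: μ(1) = 1, μ(2) = -1, μ(3) = -1, μ(4) = 0, μ(5) = -1, μ(6) = 1, μ(7) = -1, μ(8) = 0, μ(9) = 0, μ(10) = 1, μ(11) = -1, μ(12) = 0, μ(13) = -1, μ(14) = 1, μ(15) = 1, μ(16) = 0, μ(17) = -1, μ(18) = 0, μ(19) = -1, μ(20) = 0, μ(21) = 1, μ(22) = 1, μ(23) = -1, μ(24) = 0, μ(25) = 0, μ(26) = 1, μ(27) = 0, μ(28) = 0, μ(29) = -1, μ(30) = -1, μ(31) = -1, μ(32) = 0, μ(33) = 1, μ(34) = 1, μ(35) = 1, μ(36) = 0, μ(37) = -1, μ(38) = 1, μ(39) = 1, μ(40) = 0, μ(41) = -1, μ(42) = -1, μ(43) = -1, μ(44) = 0, μ(45) = 0, μ(46) = 1, μ(47) = -1, μ(48) = 0, μ(49) = 0, μ(50) = 0, μ(51) = 1, μ(52) = 0, μ(53) = -1, μ(54) = 0, μ(55) = 1, μ(56) = 0, μ(57) = 1, μ(58) = 1, μ(59) = -1, μ(60) = 0, μ(61) = -1, μ(62) = 1, μ(63) = 0, μ(64) = 0, μ(65) = 1, μ(66) = -1, μ(67) = -1, μ(68) = 0, μ(69) = 1, μ(70) = -1, μ(71) = -1, μ(72) = 0, μ(73) = -1, μ(74) = 1, μ(75) = 0, μ(76) = 0, μ(77) = 1, μ(78) = -1, μ(79) = -1, μ(80) = 0, μ(81) = 0, μ(82) = 1, μ(83) = -1, μ(84) = 0, μ(85) = 1, μ(86) = 1, μ(87) = 1, μ(88) = 0, μ(89) = -1, μ(90) = 0, μ(91) = 1, μ(92) = 0, μ(93) = 1, μ(94) = 1, μ(95) = 1, μ(96) = 0, μ(97) = -1, μ(98) = 0, μ(99) = 0, μ(100) = 0, μ(101) = -1, μ(102) = -1, μ(103) = -1, μ(104) = 0, μ(105) = -1, μ(106) = 1, μ(107) = -1, μ(108) = 0, μ(109) = -1, μ(110) = -1, μ(111) = 1, μ(112) = 0, μ(113) = -1, μ(114) = -1, μ(115) = 1, μ(116) = 0, μ(117) = 0, μ(118) = 1, μ(119) = 1, μ(120) = 0, μ(121) = 0, μ(122) = 1, μ(123) = 1, μ(124) = 0, μ(125) = 0. Summing all 125 values: -1. (Mertens function M(x) = Σ_{n ≤ x} μ(n); on average M(x) should be small (PNT ⟺ M(x) = o(x)).)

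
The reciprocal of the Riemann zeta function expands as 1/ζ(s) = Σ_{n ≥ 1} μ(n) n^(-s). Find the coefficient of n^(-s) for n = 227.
μ(227) = -1

Factor n = 227 = 227. μ(n) = 0 if any exponent ≥ 2 (not squarefree); otherwise μ(n) = (−1)^{ω(n)} where ω(n) is the number of distinct prime factors. Applying: μ(227) = -1.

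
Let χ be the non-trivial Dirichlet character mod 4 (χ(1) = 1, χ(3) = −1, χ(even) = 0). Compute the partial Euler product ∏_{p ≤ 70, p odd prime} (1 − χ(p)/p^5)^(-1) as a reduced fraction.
∏ = 37979204647637350516760877329690181347337250286656304892593349955377546774080367593893487696930042429/38125690090169221251718118687086971940856605396725095947148046662410194981822835725803035469807616000

The odd primes p ≤ 70 are [3, 5, 7, 11, 13, 17, 19, 23, 29, 31, 37, 41, 43, 47, 53, 59, 61, 67]. For each, χ(p) = 1 if p ≡ 1 mod 4, χ(p) = −1 if p ≡ 3 mod 4. Taking (1 − χ(p)/p^5)^(-1) = p^5/(p^5 − χ(p)): (1 − (-1)/3^5)^(-1) · (1 − (1)/5^5)^(-1) · (1 − (-1)/7^5)^(-1) · (1 − (-1)/11^5)^(-1) · (1 − (1)/13^5)^(-1) · (1 − (1)/17^5)^(-1) · (1 − (-1)/19^5)^(-1) · (1 − (-1)/23^5)^(-1) · (1 − (1)/29^5)^(-1) · (1 − (-1)/31^5)^(-1) · (1 − (1)/37^5)^(-1) · (1 − (1)/41^5)^(-1) · (1 − (-1)/43^5)^(-1) · (1 − (-1)/47^5)^(-1) · (1 − (1)/53^5)^(-1) · (1 − (-1)/59^5)^(-1) · (1 − (1)/61^5)^(-1) · (1 − (-1)/67^5)^(-1) = 37979204647637350516760877329690181347337250286656304892593349955377546774080367593893487696930042429/38125690090169221251718118687086971940856605396725095947148046662410194981822835725803035469807616000.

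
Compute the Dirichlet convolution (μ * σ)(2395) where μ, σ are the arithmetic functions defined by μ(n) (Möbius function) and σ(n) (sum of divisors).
(μ * σ)(2395) = 2395

Divisors of 2395: [1, 5, 479, 2395]. For each d | 2395:
  d = 1: μ(1) · σ(2395/1) = 1 · 2880 = 2880
  d = 5: μ(5) · σ(2395/5) = -1 · 480 = -480
  d = 479: μ(479) · σ(2395/479) = -1 · 6 = -6
  d = 2395: μ(2395) · σ(2395/2395) = 1 · 1 = 1
Summing: (μ * σ)(2395) = 2880 + -480 + -6 + 1 = 2395.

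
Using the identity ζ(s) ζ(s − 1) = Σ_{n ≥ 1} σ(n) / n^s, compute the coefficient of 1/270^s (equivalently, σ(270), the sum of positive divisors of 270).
σ(270) = 720

In the product (Σ m^0/m^s)(Σ k / k^s) = Σ (Σ_{d | n} d) / n^s, the coefficient of 1/n^s is σ(n) = Σ_{d | n} d. For n = 270, divisors are [1, 2, 3, 5, 6, 9, 10, 15, 18, 27, 30, 45, 54, 90, 135, 270]; summing: σ(270) = 720.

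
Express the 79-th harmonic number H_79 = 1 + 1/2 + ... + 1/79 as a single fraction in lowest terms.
H_79 = 4868007055309996043055960217131137/982844219842241906412811281988800

Direct summation: H_79 = 1 + 1/2 + ... + 1/79. The least common denominator is lcm(1, ..., 79) = 32433859254793982911622772305630400; over this denominator the numerator is 32433859254793982911622772305630400 + 16216929627396991455811386152815200 + 10811286418264660970540924101876800 + 8108464813698495727905693076407600 + 6486771850958796582324554461126080 + 5405643209132330485270462050938400 + 4633408464970568987374681757947200 + 4054232406849247863952846538203800 + 3603762139421553656846974700625600 + 3243385925479398291162277230563040 + 2948532659526725719238433845966400 + 2702821604566165242635231025469200 + 2494912250368767916278674792740800 + 2316704232485284493687340878973600 + 2162257283652932194108184820375360 + 2027116203424623931976423269101900 + 1907874073811410759507221900331200 + 1801881069710776828423487350312800 + 1707045223936525416401198542401600 + 1621692962739699145581138615281520 + 1544469488323522995791560585982400 + 1474266329763362859619216922983200 + 1410167793686694909200990100244800 + 1351410802283082621317615512734600 + 1297354370191759316464910892225216 + 1247456125184383958139337396370400 + 1201254046473851218948991566875200 + 1158352116242642246843670439486800 + 1118408939820482169366302493297600 + 1081128641826466097054092410187680 + 1046253524348192997149121687278400 + 1013558101712311965988211634550950 + 982844219842241906412811281988800 + 953937036905705379753610950165600 + 926681692994113797474936351589440 + 900940534855388414211743675156400 + 876590790670107646260074927179200 + 853522611968262708200599271200800 + 831637416789589305426224930913600 + 810846481369849572790569307640760 + 791069737921804461259092007454400 + 772234744161761497895780292991200 + 754275796623115881665645867572800 + 737133164881681429809608461491600 + 720752427884310731369394940125120 + 705083896843347454600495050122400 + 690082111804127295991973878843200 + 675705401141541310658807756367300 + 661915494995795569624954536849600 + 648677185095879658232455446112608 + 635958024603803586502407300110400 + 623728062592191979069668698185200 + 611959608581018545502316458596800 + 600627023236925609474495783437600 + 589706531905345143847686769193280 + 579176058121321123421835219743400 + 569015074645508472133732847467200 + 559204469910241084683151246648800 + 549726428047355642569877496705600 + 540564320913233048527046205093840 + 531702610734327588715127414846400 + 523126762174096498574560843639200 + 514823162774507665263853528660800 + 506779050856155982994105817275475 + 498982450073753583255734958548160 + 491422109921120953206405640994400 + 484087451564089297188399586651200 + 476968518452852689876805475082800 + 470055931228898303066996700081600 + 463340846497056898737468175794720 + 456814919081605393121447497262400 + 450470267427694207105871837578200 + 444299441846492916597572223364800 + 438295395335053823130037463589600 + 432451456730586438821636964075072 + 426761305984131354100299635600400 + 421218951360960817034061977995200 + 415818708394794652713112465456800 + 410555180440430163438262940577600 = 160644232825229869420846687165327521, so H_79 = 160644232825229869420846687165327521/32433859254793982911622772305630400; reducing by gcd(160644232825229869420846687165327521, 32433859254793982911622772305630400) = 33 gives 4868007055309996043055960217131137/982844219842241906412811281988800 ≈ 4.95298. (The PNT-adjacent estimate ln(79) + γ ≈ 4.94666 matches within O(1/n).)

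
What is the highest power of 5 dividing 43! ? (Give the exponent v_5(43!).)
v_5(43!) = 9

Legendre's formula: v_p(n!) = Σ_{k ≥ 1} ⌊n / p^k⌋. For p = 5, n = 43, the terms are:
  ⌊43/5^1⌋ = ⌊43/5⌋ = 8
  ⌊43/5^2⌋ = ⌊43/25⌋ = 1
(the next term ⌊43/5^3⌋ = 0, terminating the sum). Summing: v_5(43!) = 8 + 1 = 9.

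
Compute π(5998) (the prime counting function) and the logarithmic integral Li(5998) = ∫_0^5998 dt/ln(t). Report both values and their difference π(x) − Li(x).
π(5998) = 783;  Li(5998) ≈ 800.18;  π(x) − Li(x) ≈ -17.18.

Direct count of primes ≤ 5998 gives π(5998) = 783. Numerical evaluation of the logarithmic integral gives Li(5998) ≈ 800.18. The difference π(x) − Li(x) ≈ -17.18 is typically negative for small/moderate x (Li(x) overestimates), though Littlewood's theorem shows this sign changes infinitely often.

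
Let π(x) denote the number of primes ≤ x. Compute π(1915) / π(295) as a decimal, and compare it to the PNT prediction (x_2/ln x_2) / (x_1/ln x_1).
π(1915)/π(295) = 293/62 ≈ 4.7258;  PNT prediction ≈ 4.8849.

π(295) = 62 and π(1915) = 293, so π(1915)/π(295) ≈ 4.7258. The PNT-predicted ratio is (1915/ln(1915)) / (295/ln(295)) ≈ 4.8849. The two agree to within a few percent, as expected.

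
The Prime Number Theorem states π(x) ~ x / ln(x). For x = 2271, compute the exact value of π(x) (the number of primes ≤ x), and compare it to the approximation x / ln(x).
π(2271) = 337;  x/ln(x) ≈ 293.87;  relative error ≈ 12.80%.

Directly count primes up to 2271: π(2271) = 337. The PNT approximation gives 2271/ln(2271) ≈ 2271/7.72798 ≈ 293.87. Relative error (π(x) − x/ln(x)) / π(x) ≈ 12.80%; the approximation is known to undercount slightly (Li(x) is a better estimate).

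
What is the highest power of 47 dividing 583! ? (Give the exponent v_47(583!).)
v_47(583!) = 12

Legendre's formula: v_p(n!) = Σ_{k ≥ 1} ⌊n / p^k⌋. For p = 47, n = 583, the terms are:
  ⌊583/47^1⌋ = ⌊583/47⌋ = 12
(the next term ⌊583/47^2⌋ = 0, terminating the sum). Summing: v_47(583!) = 12 = 12.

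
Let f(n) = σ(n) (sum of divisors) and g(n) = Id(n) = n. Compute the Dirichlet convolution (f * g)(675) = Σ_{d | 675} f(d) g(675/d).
(σ * Id)(675) = 12212

Divisors of 675: [1, 3, 5, 9, 15, 25, 27, 45, 75, 135, 225, 675]. For each d | 675:
  d = 1: σ(1) · Id(675/1) = 1 · 675 = 675
  d = 3: σ(3) · Id(675/3) = 4 · 225 = 900
  d = 5: σ(5) · Id(675/5) = 6 · 135 = 810
  d = 9: σ(9) · Id(675/9) = 13 · 75 = 975
  d = 15: σ(15) · Id(675/15) = 24 · 45 = 1080
  d = 25: σ(25) · Id(675/25) = 31 · 27 = 837
  d = 27: σ(27) · Id(675/27) = 40 · 25 = 1000
  d = 45: σ(45) · Id(675/45) = 78 · 15 = 1170
  d = 75: σ(75) · Id(675/75) = 124 · 9 = 1116
  d = 135: σ(135) · Id(675/135) = 240 · 5 = 1200
  d = 225: σ(225) · Id(675/225) = 403 · 3 = 1209
  d = 675: σ(675) · Id(675/675) = 1240 · 1 = 1240
Summing: (σ * Id)(675) = 675 + 900 + 810 + 975 + 1080 + 837 + 1000 + 1170 + 1116 + 1200 + 1209 + 1240 = 12212.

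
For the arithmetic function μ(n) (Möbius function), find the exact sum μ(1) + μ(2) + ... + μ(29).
Σ_{n ≤ 29} μ(n) = -2

Compute μ(n) for each 1 ≤ n ≤ 29: μ(1) = 1, μ(2) = -1, μ(3) = -1, μ(4) = 0, μ(5) = -1, μ(6) = 1, μ(7) = -1, μ(8) = 0, μ(9) = 0, μ(10) = 1, μ(11) = -1, μ(12) = 0, μ(13) = -1, μ(14) = 1, μ(15) = 1, μ(16) = 0, μ(17) = -1, μ(18) = 0, μ(19) = -1, μ(20) = 0, μ(21) = 1, μ(22) = 1, μ(23) = -1, μ(24) = 0, μ(25) = 0, μ(26) = 1, μ(27) = 0, μ(28) = 0, μ(29) = -1. Summing all 29 values: -2. (Mertens function M(x) = Σ_{n ≤ x} μ(n); on average M(x) should be small (PNT ⟺ M(x) = o(x)).)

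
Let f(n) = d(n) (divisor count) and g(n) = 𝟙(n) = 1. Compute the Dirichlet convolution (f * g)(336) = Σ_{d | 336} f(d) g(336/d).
(d * 𝟙)(336) = 135

Divisors of 336: [1, 2, 3, 4, 6, 7, 8, 12, 14, 16, 21, 24, 28, 42, 48, 56, 84, 112, 168, 336]. For each d | 336:
  d = 1: d(1) · 𝟙(336/1) = 1 · 1 = 1
  d = 2: d(2) · 𝟙(336/2) = 2 · 1 = 2
  d = 3: d(3) · 𝟙(336/3) = 2 · 1 = 2
  d = 4: d(4) · 𝟙(336/4) = 3 · 1 = 3
  d = 6: d(6) · 𝟙(336/6) = 4 · 1 = 4
  d = 7: d(7) · 𝟙(336/7) = 2 · 1 = 2
  d = 8: d(8) · 𝟙(336/8) = 4 · 1 = 4
  d = 12: d(12) · 𝟙(336/12) = 6 · 1 = 6
  d = 14: d(14) · 𝟙(336/14) = 4 · 1 = 4
  d = 16: d(16) · 𝟙(336/16) = 5 · 1 = 5
  d = 21: d(21) · 𝟙(336/21) = 4 · 1 = 4
  d = 24: d(24) · 𝟙(336/24) = 8 · 1 = 8
  d = 28: d(28) · 𝟙(336/28) = 6 · 1 = 6
  d = 42: d(42) · 𝟙(336/42) = 8 · 1 = 8
  d = 48: d(48) · 𝟙(336/48) = 10 · 1 = 10
  d = 56: d(56) · 𝟙(336/56) = 8 · 1 = 8
  d = 84: d(84) · 𝟙(336/84) = 12 · 1 = 12
  d = 112: d(112) · 𝟙(336/112) = 10 · 1 = 10
  d = 168: d(168) · 𝟙(336/168) = 16 · 1 = 16
  d = 336: d(336) · 𝟙(336/336) = 20 · 1 = 20
Summing: (d * 𝟙)(336) = 1 + 2 + 2 + 3 + 4 + 2 + 4 + 6 + 4 + 5 + 4 + 8 + 6 + 8 + 10 + 8 + 12 + 10 + 16 + 20 = 135.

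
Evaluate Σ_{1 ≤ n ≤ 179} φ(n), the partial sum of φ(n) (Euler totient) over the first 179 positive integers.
Σ_{n ≤ 179} φ(n) = 9832

Compute φ(n) for each 1 ≤ n ≤ 179: φ(1) = 1, φ(2) = 1, φ(3) = 2, φ(4) = 2, φ(5) = 4, φ(6) = 2, φ(7) = 6, φ(8) = 4, φ(9) = 6, φ(10) = 4, φ(11) = 10, φ(12) = 4, φ(13) = 12, φ(14) = 6, φ(15) = 8, φ(16) = 8, φ(17) = 16, φ(18) = 6, φ(19) = 18, φ(20) = 8, φ(21) = 12, φ(22) = 10, φ(23) = 22, φ(24) = 8, φ(25) = 20, φ(26) = 12, φ(27) = 18, φ(28) = 12, φ(29) = 28, φ(30) = 8, φ(31) = 30, φ(32) = 16, φ(33) = 20, φ(34) = 16, φ(35) = 24, φ(36) = 12, φ(37) = 36, φ(38) = 18, φ(39) = 24, φ(40) = 16, φ(41) = 40, φ(42) = 12, φ(43) = 42, φ(44) = 20, φ(45) = 24, φ(46) = 22, φ(47) = 46, φ(48) = 16, φ(49) = 42, φ(50) = 20, φ(51) = 32, φ(52) = 24, φ(53) = 52, φ(54) = 18, φ(55) = 40, φ(56) = 24, φ(57) = 36, φ(58) = 28, φ(59) = 58, φ(60) = 16, φ(61) = 60, φ(62) = 30, φ(63) = 36, φ(64) = 32, φ(65) = 48, φ(66) = 20, φ(67) = 66, φ(68) = 32, φ(69) = 44, φ(70) = 24, φ(71) = 70, φ(72) = 24, φ(73) = 72, φ(74) = 36, φ(75) = 40, φ(76) = 36, φ(77) = 60, φ(78) = 24, φ(79) = 78, φ(80) = 32, φ(81) = 54, φ(82) = 40, φ(83) = 82, φ(84) = 24, φ(85) = 64, φ(86) = 42, φ(87) = 56, φ(88) = 40, φ(89) = 88, φ(90) = 24, φ(91) = 72, φ(92) = 44, φ(93) = 60, φ(94) = 46, φ(95) = 72, φ(96) = 32, φ(97) = 96, φ(98) = 42, φ(99) = 60, φ(100) = 40, φ(101) = 100, φ(102) = 32, φ(103) = 102, φ(104) = 48, φ(105) = 48, φ(106) = 52, φ(107) = 106, φ(108) = 36, φ(109) = 108, φ(110) = 40, φ(111) = 72, φ(112) = 48, φ(113) = 112, φ(114) = 36, φ(115) = 88, φ(116) = 56, φ(117) = 72, φ(118) = 58, φ(119) = 96, φ(120) = 32, φ(121) = 110, φ(122) = 60, φ(123) = 80, φ(124) = 60, φ(125) = 100, φ(126) = 36, φ(127) = 126, φ(128) = 64, φ(129) = 84, φ(130) = 48, φ(131) = 130, φ(132) = 40, φ(133) = 108, φ(134) = 66, φ(135) = 72, φ(136) = 64, φ(137) = 136, φ(138) = 44, φ(139) = 138, φ(140) = 48, φ(141) = 92, φ(142) = 70, φ(143) = 120, φ(144) = 48, φ(145) = 112, φ(146) = 72, φ(147) = 84, φ(148) = 72, φ(149) = 148, φ(150) = 40, φ(151) = 150, φ(152) = 72, φ(153) = 96, φ(154) = 60, φ(155) = 120, φ(156) = 48, φ(157) = 156, φ(158) = 78, φ(159) = 104, φ(160) = 64, φ(161) = 132, φ(162) = 54, φ(163) = 162, φ(164) = 80, φ(165) = 80, φ(166) = 82, φ(167) = 166, φ(168) = 48, φ(169) = 156, φ(170) = 64, φ(171) = 108, φ(172) = 84, φ(173) = 172, φ(174) = 56, φ(175) = 120, φ(176) = 80, φ(177) = 116, φ(178) = 88, φ(179) = 178. Summing all 179 values: 9832. (Average order: Σ_{n ≤ x} φ(n) ~ (3/π²) x². For x = 179, (3/π²)·179² ≈ 9739.30.)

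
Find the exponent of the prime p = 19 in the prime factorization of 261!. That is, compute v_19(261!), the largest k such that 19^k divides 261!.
v_19(261!) = 13

Legendre's formula: v_p(n!) = Σ_{k ≥ 1} ⌊n / p^k⌋. For p = 19, n = 261, the terms are:
  ⌊261/19^1⌋ = ⌊261/19⌋ = 13
(the next term ⌊261/19^2⌋ = 0, terminating the sum). Summing: v_19(261!) = 13 = 13.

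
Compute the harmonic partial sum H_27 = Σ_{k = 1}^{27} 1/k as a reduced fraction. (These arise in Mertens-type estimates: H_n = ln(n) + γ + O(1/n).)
H_27 = 312536252003/80313433200

Direct summation: H_27 = 1 + 1/2 + ... + 1/27. The least common denominator is lcm(1, ..., 27) = 80313433200; over this denominator the numerator is 80313433200 + 40156716600 + 26771144400 + 20078358300 + 16062686640 + 13385572200 + 11473347600 + 10039179150 + 8923714800 + 8031343320 + 7301221200 + 6692786100 + 6177956400 + 5736673800 + 5354228880 + 5019589575 + 4724319600 + 4461857400 + 4227022800 + 4015671660 + 3824449200 + 3650610600 + 3491888400 + 3346393050 + 3212537328 + 3088978200 + 2974571600 = 312536252003, so H_27 = 312536252003/80313433200 (already in lowest terms) ≈ 3.89146. (The PNT-adjacent estimate ln(27) + γ ≈ 3.87305 matches within O(1/n).)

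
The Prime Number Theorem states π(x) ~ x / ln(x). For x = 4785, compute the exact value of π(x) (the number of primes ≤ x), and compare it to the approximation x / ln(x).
π(4785) = 642;  x/ln(x) ≈ 564.72;  relative error ≈ 12.04%.

Directly count primes up to 4785: π(4785) = 642. The PNT approximation gives 4785/ln(4785) ≈ 4785/8.47324 ≈ 564.72. Relative error (π(x) − x/ln(x)) / π(x) ≈ 12.04%; the approximation is known to undercount slightly (Li(x) is a better estimate).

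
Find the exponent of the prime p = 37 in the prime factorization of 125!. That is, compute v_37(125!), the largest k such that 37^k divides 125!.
v_37(125!) = 3

Legendre's formula: v_p(n!) = Σ_{k ≥ 1} ⌊n / p^k⌋. For p = 37, n = 125, the terms are:
  ⌊125/37^1⌋ = ⌊125/37⌋ = 3
(the next term ⌊125/37^2⌋ = 0, terminating the sum). Summing: v_37(125!) = 3 = 3.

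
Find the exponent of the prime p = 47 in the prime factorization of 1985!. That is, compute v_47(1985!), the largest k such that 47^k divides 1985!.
v_47(1985!) = 42

Legendre's formula: v_p(n!) = Σ_{k ≥ 1} ⌊n / p^k⌋. For p = 47, n = 1985, the terms are:
  ⌊1985/47^1⌋ = ⌊1985/47⌋ = 42
(the next term ⌊1985/47^2⌋ = 0, terminating the sum). Summing: v_47(1985!) = 42 = 42.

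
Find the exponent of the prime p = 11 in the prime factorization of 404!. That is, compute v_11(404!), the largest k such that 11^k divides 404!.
v_11(404!) = 39

Legendre's formula: v_p(n!) = Σ_{k ≥ 1} ⌊n / p^k⌋. For p = 11, n = 404, the terms are:
  ⌊404/11^1⌋ = ⌊404/11⌋ = 36
  ⌊404/11^2⌋ = ⌊404/121⌋ = 3
(the next term ⌊404/11^3⌋ = 0, terminating the sum). Summing: v_11(404!) = 36 + 3 = 39.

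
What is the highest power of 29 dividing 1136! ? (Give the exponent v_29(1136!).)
v_29(1136!) = 40

Legendre's formula: v_p(n!) = Σ_{k ≥ 1} ⌊n / p^k⌋. For p = 29, n = 1136, the terms are:
  ⌊1136/29^1⌋ = ⌊1136/29⌋ = 39
  ⌊1136/29^2⌋ = ⌊1136/841⌋ = 1
(the next term ⌊1136/29^3⌋ = 0, terminating the sum). Summing: v_29(1136!) = 39 + 1 = 40.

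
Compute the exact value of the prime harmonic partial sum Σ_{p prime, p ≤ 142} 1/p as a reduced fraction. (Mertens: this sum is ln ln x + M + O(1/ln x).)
Σ 1/p = 18825509850919239131453102166593625244431364344421618363/10014646650599190067509233131649940057366334653200433090

π(142) = 34, so the primes ≤ 142 are [2, 3, 5, 7, 11, 13, 17, 19, 23, 29, 31, 37, 41, 43, 47, 53, 59, 61, 67, 71, 73, 79, 83, 89, 97, 101, 103, 107, 109, 113, 127, 131, 137, 139]. Summing 1/p over these primes: 18825509850919239131453102166593625244431364344421618363/10014646650599190067509233131649940057366334653200433090 ≈ 1.8798. Mertens estimate ln ln(142) + 0.2615 ≈ 1.8621.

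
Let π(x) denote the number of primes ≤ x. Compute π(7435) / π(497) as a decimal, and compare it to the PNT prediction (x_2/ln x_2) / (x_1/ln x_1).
π(7435)/π(497) = 942/94 ≈ 10.0213;  PNT prediction ≈ 10.4195.

π(497) = 94 and π(7435) = 942, so π(7435)/π(497) ≈ 10.0213. The PNT-predicted ratio is (7435/ln(7435)) / (497/ln(497)) ≈ 10.4195. The two agree to within a few percent, as expected.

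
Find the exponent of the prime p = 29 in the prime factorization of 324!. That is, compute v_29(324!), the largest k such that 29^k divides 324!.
v_29(324!) = 11

Legendre's formula: v_p(n!) = Σ_{k ≥ 1} ⌊n / p^k⌋. For p = 29, n = 324, the terms are:
  ⌊324/29^1⌋ = ⌊324/29⌋ = 11
(the next term ⌊324/29^2⌋ = 0, terminating the sum). Summing: v_29(324!) = 11 = 11.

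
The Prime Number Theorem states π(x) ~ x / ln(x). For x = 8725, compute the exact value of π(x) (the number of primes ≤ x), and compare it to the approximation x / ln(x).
π(8725) = 1087;  x/ln(x) ≈ 961.54;  relative error ≈ 11.54%.

Directly count primes up to 8725: π(8725) = 1087. The PNT approximation gives 8725/ln(8725) ≈ 8725/9.07395 ≈ 961.54. Relative error (π(x) − x/ln(x)) / π(x) ≈ 11.54%; the approximation is known to undercount slightly (Li(x) is a better estimate).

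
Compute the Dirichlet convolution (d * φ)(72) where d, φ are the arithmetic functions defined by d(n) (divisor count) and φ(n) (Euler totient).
(d * φ)(72) = 195

Divisors of 72: [1, 2, 3, 4, 6, 8, 9, 12, 18, 24, 36, 72]. For each d | 72:
  d = 1: d(1) · φ(72/1) = 1 · 24 = 24
  d = 2: d(2) · φ(72/2) = 2 · 12 = 24
  d = 3: d(3) · φ(72/3) = 2 · 8 = 16
  d = 4: d(4) · φ(72/4) = 3 · 6 = 18
  d = 6: d(6) · φ(72/6) = 4 · 4 = 16
  d = 8: d(8) · φ(72/8) = 4 · 6 = 24
  d = 9: d(9) · φ(72/9) = 3 · 4 = 12
  d = 12: d(12) · φ(72/12) = 6 · 2 = 12
  d = 18: d(18) · φ(72/18) = 6 · 2 = 12
  d = 24: d(24) · φ(72/24) = 8 · 2 = 16
  d = 36: d(36) · φ(72/36) = 9 · 1 = 9
  d = 72: d(72) · φ(72/72) = 12 · 1 = 12
Summing: (d * φ)(72) = 24 + 24 + 16 + 18 + 16 + 24 + 12 + 12 + 12 + 16 + 9 + 12 = 195.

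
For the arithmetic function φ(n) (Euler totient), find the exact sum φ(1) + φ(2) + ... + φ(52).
Σ_{n ≤ 52} φ(n) = 830

Compute φ(n) for each 1 ≤ n ≤ 52: φ(1) = 1, φ(2) = 1, φ(3) = 2, φ(4) = 2, φ(5) = 4, φ(6) = 2, φ(7) = 6, φ(8) = 4, φ(9) = 6, φ(10) = 4, φ(11) = 10, φ(12) = 4, φ(13) = 12, φ(14) = 6, φ(15) = 8, φ(16) = 8, φ(17) = 16, φ(18) = 6, φ(19) = 18, φ(20) = 8, φ(21) = 12, φ(22) = 10, φ(23) = 22, φ(24) = 8, φ(25) = 20, φ(26) = 12, φ(27) = 18, φ(28) = 12, φ(29) = 28, φ(30) = 8, φ(31) = 30, φ(32) = 16, φ(33) = 20, φ(34) = 16, φ(35) = 24, φ(36) = 12, φ(37) = 36, φ(38) = 18, φ(39) = 24, φ(40) = 16, φ(41) = 40, φ(42) = 12, φ(43) = 42, φ(44) = 20, φ(45) = 24, φ(46) = 22, φ(47) = 46, φ(48) = 16, φ(49) = 42, φ(50) = 20, φ(51) = 32, φ(52) = 24. Summing all 52 values: 830. (Average order: Σ_{n ≤ x} φ(n) ~ (3/π²) x². For x = 52, (3/π²)·52² ≈ 821.92.)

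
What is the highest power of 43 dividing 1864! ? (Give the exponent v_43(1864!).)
v_43(1864!) = 44

Legendre's formula: v_p(n!) = Σ_{k ≥ 1} ⌊n / p^k⌋. For p = 43, n = 1864, the terms are:
  ⌊1864/43^1⌋ = ⌊1864/43⌋ = 43
  ⌊1864/43^2⌋ = ⌊1864/1849⌋ = 1
(the next term ⌊1864/43^3⌋ = 0, terminating the sum). Summing: v_43(1864!) = 43 + 1 = 44.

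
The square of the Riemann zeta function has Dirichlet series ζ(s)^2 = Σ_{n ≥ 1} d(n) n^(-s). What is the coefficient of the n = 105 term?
d(105) = 8

ζ(s)^2 = (Σ 1/m^s)(Σ 1/k^s). The coefficient of 1/n^s in the product is the number of ordered pairs (m, k) with mk = n, which equals d(n). For n = 105, divisors are [1, 3, 5, 7, 15, 21, 35, 105], so d(105) = 8.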